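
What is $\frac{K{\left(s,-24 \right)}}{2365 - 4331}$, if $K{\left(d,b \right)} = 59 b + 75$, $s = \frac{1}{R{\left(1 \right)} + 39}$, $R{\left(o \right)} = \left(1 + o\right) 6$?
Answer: $\frac{1341}{1966} \approx 0.6821$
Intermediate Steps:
$R{\left(o \right)} = 6 + 6 o$
$s = \frac{1}{51}$ ($s = \frac{1}{\left(6 + 6 \cdot 1\right) + 39} = \frac{1}{\left(6 + 6\right) + 39} = \frac{1}{12 + 39} = \frac{1}{51} \approx 0.019608$)
$K{\left(d,b \right)} = 75 + 59 b$
$\frac{K{\left(s,-24 \right)}}{2365 - 4331} = \frac{75 + 59 \left(-24\right)}{2365 - 4331} = \frac{75 - 1416}{-1966} = \left(-1341\right) \left(- \frac{1}{1966}\right) = \frac{1341}{1966}$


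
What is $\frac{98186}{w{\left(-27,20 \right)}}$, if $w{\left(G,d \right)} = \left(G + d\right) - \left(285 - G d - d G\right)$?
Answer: $- \frac{49093}{686} \approx -71.564$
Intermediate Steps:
$w{\left(G,d \right)} = -285 + G + d + 2 G d$ ($w{\left(G,d \right)} = \left(G + d\right) + \left(\left(G d + G d\right) - 285\right) = \left(G + d\right) + \left(2 G d - 285\right) = \left(G + d\right) + \left(-285 + 2 G d\right) = -285 + G + d + 2 G d$)
$\frac{98186}{w{\left(-27,20 \right)}} = \frac{98186}{-285 - 27 + 20 + 2 \left(-27\right) 20} = \frac{98186}{-285 - 27 + 20 - 1080} = \frac{98186}{-1372} = 98186 \left(- \frac{1}{1372}\right) = - \frac{49093}{686}$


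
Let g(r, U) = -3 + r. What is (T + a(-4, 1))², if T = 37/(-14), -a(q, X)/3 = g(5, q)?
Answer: 14641/196 ≈ 74.699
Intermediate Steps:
a(q, X) = -6 (a(q, X) = -3*(-3 + 5) = -3*2 = -6)
T = -37/14 (T = 37*(-1/14) = -37/14 ≈ -2.6429)
(T + a(-4, 1))² = (-37/14 - 6)² = (-121/14)² = 14641/196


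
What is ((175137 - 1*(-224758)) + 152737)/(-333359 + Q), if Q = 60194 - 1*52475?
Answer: -69079/40705 ≈ -1.6971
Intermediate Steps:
Q = 7719 (Q = 60194 - 52475 = 7719)
((175137 - 1*(-224758)) + 152737)/(-333359 + Q) = ((175137 - 1*(-224758)) + 152737)/(-333359 + 7719) = ((175137 + 224758) + 152737)/(-325640) = (399895 + 152737)*(-1/325640) = 552632*(-1/325640) = -69079/40705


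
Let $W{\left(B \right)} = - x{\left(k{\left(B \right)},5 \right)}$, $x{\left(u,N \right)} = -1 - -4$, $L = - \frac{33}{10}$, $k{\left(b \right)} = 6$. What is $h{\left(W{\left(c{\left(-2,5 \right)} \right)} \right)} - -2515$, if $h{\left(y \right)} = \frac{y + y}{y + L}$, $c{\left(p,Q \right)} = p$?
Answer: $\frac{52835}{21} \approx 2516.0$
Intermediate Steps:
$L = - \frac{33}{10}$ ($L = \left(-33\right) \frac{1}{10} = - \frac{33}{10} \approx -3.3$)
$x{\left(u,N \right)} = 3$ ($x{\left(u,N \right)} = -1 + 4 = 3$)
$W{\left(B \right)} = -3$ ($W{\left(B \right)} = \left(-1\right) 3 = -3$)
$h{\left(y \right)} = \frac{2 y}{- \frac{33}{10} + y}$ ($h{\left(y \right)} = \frac{y + y}{y - \frac{33}{10}} = \frac{2 y}{- \frac{33}{10} + y}$)
$h{\left(W{\left(c{\left(-2,5 \right)} \right)} \right)} - -2515 = 20 \left(-3\right) \frac{1}{-33 + 10 \left(-3\right)} - -2515 = 20 \left(-3\right) \frac{1}{-33 - 30} + 2515 = 20 \left(-3\right) \frac{1}{-63} + 2515 = 20 \left(-3\right) \left(- \frac{1}{63}\right) + 2515 = \frac{20}{21} + 2515 = \frac{52835}{21}$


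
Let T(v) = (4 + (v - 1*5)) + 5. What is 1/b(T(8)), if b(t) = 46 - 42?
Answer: ¼ ≈ 0.25000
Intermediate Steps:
T(v) = 4 + v (T(v) = (4 + (v - 5)) + 5 = (4 + (-5 + v)) + 5 = (-1 + v) + 5 = 4 + v)
b(t) = 4
1/b(T(8)) = 1/4 = ¼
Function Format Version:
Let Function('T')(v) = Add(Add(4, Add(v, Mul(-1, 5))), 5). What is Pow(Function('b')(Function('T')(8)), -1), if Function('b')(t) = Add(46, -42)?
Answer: Rational(1, 4) ≈ 0.25000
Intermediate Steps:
Function('T')(v) = Add(4, v) (Function('T')(v) = Add(Add(4, Add(v, -5)), 5) = Add(Add(4, Add(-5, v)), 5) = Add(Add(-1, v), 5) = Add(4, v))
Function('b')(t) = 4
Pow(Function('b')(Function('T')(8)), -1) = Pow(4, -1) = Rational(1, 4)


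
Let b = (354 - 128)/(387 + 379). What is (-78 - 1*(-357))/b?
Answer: 106857/113 ≈ 945.64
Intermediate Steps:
b = 113/383 (b = 226/766 = 226*(1/766) = 113/383 ≈ 0.29504)
(-78 - 1*(-357))/b = (-78 - 1*(-357))/(113/383) = (-78 + 357)*(383/113) = 279*(383/113) = 106857/113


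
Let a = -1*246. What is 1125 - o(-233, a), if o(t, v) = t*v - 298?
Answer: -55895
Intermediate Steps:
a = -246
o(t, v) = -298 + t*v
1125 - o(-233, a) = 1125 - (-298 - 233*(-246)) = 1125 - (-298 + 57318) = 1125 - 1*57020 = 1125 - 57020 = -55895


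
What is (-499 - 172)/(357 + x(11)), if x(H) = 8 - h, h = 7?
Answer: -671/358 ≈ -1.8743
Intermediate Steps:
x(H) = 1 (x(H) = 8 - 1*7 = 8 - 7 = 1)
(-499 - 172)/(357 + x(11)) = (-499 - 172)/(357 + 1) = -671/358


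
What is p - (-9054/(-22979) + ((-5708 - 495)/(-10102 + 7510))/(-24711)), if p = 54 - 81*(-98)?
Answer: 11762252873110705/1471825906848 ≈ 7991.6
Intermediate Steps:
p = 7992 (p = 54 + 7938 = 7992)
p - (-9054/(-22979) + ((-5708 - 495)/(-10102 + 7510))/(-24711)) = 7992 - (-9054/(-22979) + ((-5708 - 495)/(-10102 + 7510))/(-24711)) = 7992 - (-9054*(-1/22979) - 6203/(-2592)*(-1/24711)) = 7992 - (9054/22979 - 6203*(-1/2592)*(-1/24711)) = 7992 - (9054/22979 + (6203/2592)*(-1/24711)) = 7992 - (9054/22979 - 6203/64050912) = 7992 - 1*579774418511/1471825906848 = 7992 - 579774418511/1471825906848 = 11762252873110705/1471825906848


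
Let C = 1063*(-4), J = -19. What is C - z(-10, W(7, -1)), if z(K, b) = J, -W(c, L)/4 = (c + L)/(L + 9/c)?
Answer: -4233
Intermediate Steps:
W(c, L) = -4*(L + c)/(L + 9/c) (W(c, L) = -4*(c + L)/(L + 9/c) = -4*(L + c)/(L + 9/c))
z(K, b) = -19
C = -4252
C - z(-10, W(7, -1)) = -4252 - 1*(-19) = -4252 + 19 = -4233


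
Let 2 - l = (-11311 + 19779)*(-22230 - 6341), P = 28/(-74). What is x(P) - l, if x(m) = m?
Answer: -8951751524/37 ≈ -2.4194e+8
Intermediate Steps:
P = -14/37 (P = 28*(-1/74) = -14/37 ≈ -0.37838)
l = 241939230 (l = 2 - (-11311 + 19779)*(-22230 - 6341) = 2 - 8468*(-28571) = 2 - 1*(-241939228) = 2 + 241939228 = 241939230)
x(P) - l = -14/37 - 1*241939230 = -14/37 - 241939230 = -8951751524/37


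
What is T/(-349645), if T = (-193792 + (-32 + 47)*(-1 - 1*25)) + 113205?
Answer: 80977/349645 ≈ 0.23160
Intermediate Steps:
T = -80977 (T = (-193792 + 15*(-1 - 25)) + 113205 = (-193792 + 15*(-26)) + 113205 = (-193792 - 390) + 113205 = -194182 + 113205 = -80977)
T/(-349645) = -80977/(-349645) = -80977*(-1/349645) = 80977/349645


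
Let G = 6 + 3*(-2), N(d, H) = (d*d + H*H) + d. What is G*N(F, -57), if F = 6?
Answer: 0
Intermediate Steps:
N(d, H) = d + H**2 + d**2 (N(d, H) = (d**2 + H**2) + d = (H**2 + d**2) + d = d + H**2 + d**2)
G = 0 (G = 6 - 6 = 0)
G*N(F, -57) = 0*(6 + (-57)**2 + 6**2) = 0*(6 + 3249 + 36) = 0*3291 = 0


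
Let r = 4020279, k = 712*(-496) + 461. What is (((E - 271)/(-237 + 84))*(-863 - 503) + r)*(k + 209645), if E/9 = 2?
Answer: -9770949172566/17 ≈ -5.7476e+11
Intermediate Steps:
E = 18 (E = 9*2 = 18)
k = -352691 (k = -353152 + 461 = -352691)
(((E - 271)/(-237 + 84))*(-863 - 503) + r)*(k + 209645) = (((18 - 271)/(-237 + 84))*(-863 - 503) + 4020279)*(-352691 + 209645) = (-253/(-153)*(-1366) + 4020279)*(-143046) = (-253*(-1/153)*(-1366) + 4020279)*(-143046) = ((253/153)*(-1366) + 4020279)*(-143046) = (-345598/153 + 4020279)*(-143046) = (614757089/153)*(-143046) = -9770949172566/17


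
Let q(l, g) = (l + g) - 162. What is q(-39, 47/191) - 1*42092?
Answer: -8077916/191 ≈ -42293.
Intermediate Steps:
q(l, g) = -162 + g + l (q(l, g) = (g + l) - 162 = -162 + g + l)
q(-39, 47/191) - 1*42092 = (-162 + 47/191 - 39) - 1*42092 = (-162 + 47*(1/191) - 39) - 42092 = (-162 + 47/191 - 39) - 42092 = -38344/191 - 42092 = -8077916/191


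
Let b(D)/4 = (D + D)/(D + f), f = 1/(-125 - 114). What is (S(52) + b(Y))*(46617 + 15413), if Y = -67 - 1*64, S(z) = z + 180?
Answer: 46611773576/3131 ≈ 1.4887e+7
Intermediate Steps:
f = -1/239 (f = 1/(-239) = -1/239 ≈ -0.0041841)
S(z) = 180 + z
Y = -131 (Y = -67 - 64 = -131)
b(D) = 8*D/(-1/239 + D) (b(D) = 4*((D + D)/(D - 1/239)) = 4*((2*D)/(-1/239 + D)) = 4*(2*D/(-1/239 + D)) = 8*D/(-1/239 + D))
(S(52) + b(Y))*(46617 + 15413) = ((180 + 52) + 1912*(-131)/(-1 + 239*(-131)))*(46617 + 15413) = (232 + 1912*(-131)/(-1 - 31309))*62030 = (232 + 1912*(-131)/(-31310))*62030 = (232 + 1912*(-131)*(-1/31310))*62030 = (232 + 125236/15655)*62030 = (3757196/15655)*62030 = 46611773576/3131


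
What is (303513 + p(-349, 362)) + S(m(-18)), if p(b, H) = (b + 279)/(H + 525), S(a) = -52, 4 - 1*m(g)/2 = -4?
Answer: 269169837/887 ≈ 3.0346e+5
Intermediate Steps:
m(g) = 16 (m(g) = 8 - 2*(-4) = 8 + 8 = 16)
p(b, H) = (279 + b)/(525 + H)
(303513 + p(-349, 362)) + S(m(-18)) = (303513 + (279 - 349)/(525 + 362)) - 52 = (303513 - 70/887) - 52 = 269215961/887 - 52 = 269169837/887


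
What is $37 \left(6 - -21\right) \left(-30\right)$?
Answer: $-29970$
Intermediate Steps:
$37 \left(6 - -21\right) \left(-30\right) = 37 \left(6 + 21\right) \left(-30\right) = 37 \cdot 27 \left(-30\right) = 999 \left(-30\right) = -29970$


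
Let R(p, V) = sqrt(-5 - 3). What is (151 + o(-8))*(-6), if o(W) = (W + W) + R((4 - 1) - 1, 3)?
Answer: -810 - 12*I*sqrt(2) ≈ -810.0 - 16.971*I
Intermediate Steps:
R(p, V) = 2*I*sqrt(2) (R(p, V) = sqrt(-8) = 2*I*sqrt(2))
o(W) = 2*W + 2*I*sqrt(2) (o(W) = (W + W) + 2*I*sqrt(2) = 2*W + 2*I*sqrt(2))
(151 + o(-8))*(-6) = (151 + (2*(-8) + 2*I*sqrt(2)))*(-6) = (151 + (-16 + 2*I*sqrt(2)))*(-6) = (135 + 2*I*sqrt(2))*(-6) = -810 - 12*I*sqrt(2)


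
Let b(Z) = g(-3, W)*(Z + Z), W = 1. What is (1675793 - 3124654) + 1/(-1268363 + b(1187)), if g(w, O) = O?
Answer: -1834242088530/1265989 ≈ -1.4489e+6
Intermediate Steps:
b(Z) = 2*Z (b(Z) = 1*(Z + Z) = 1*(2*Z) = 2*Z)
(1675793 - 3124654) + 1/(-1268363 + b(1187)) = (1675793 - 3124654) + 1/(-1268363 + 2*1187) = -1448861 + 1/(-1268363 + 2374) = -1448861 + 1/(-1265989) = -1448861 - 1/1265989 = -1834242088530/1265989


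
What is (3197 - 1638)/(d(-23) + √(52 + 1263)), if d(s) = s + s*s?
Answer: 788854/254721 - 1559*√1315/254721 ≈ 2.8750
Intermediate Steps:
d(s) = s + s²
(3197 - 1638)/(d(-23) + √(52 + 1263)) = (3197 - 1638)/(-23*(1 - 23) + √(52 + 1263)) = 1559/(-23*(-22) + √1315) = 1559/(506 + √1315)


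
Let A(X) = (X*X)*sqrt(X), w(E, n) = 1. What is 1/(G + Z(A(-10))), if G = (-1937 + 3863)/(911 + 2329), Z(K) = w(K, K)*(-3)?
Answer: -180/433 ≈ -0.41570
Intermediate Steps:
A(X) = X**(5/2) (A(X) = X**2*sqrt(X) = X**(5/2))
Z(K) = -3 (Z(K) = 1*(-3) = -3)
G = 107/180 (G = 1926/3240 = 1926*(1/3240) = 107/180 ≈ 0.59444)
1/(G + Z(A(-10))) = 1/(107/180 - 3) = 1/(-433/180) = -180/433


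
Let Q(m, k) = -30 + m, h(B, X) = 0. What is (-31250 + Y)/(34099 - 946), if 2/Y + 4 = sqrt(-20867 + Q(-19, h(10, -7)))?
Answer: -163531252/173489649 - I*sqrt(581)/57829883 ≈ -0.9426 - 4.1681e-7*I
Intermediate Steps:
Y = 2/(-4 + 6*I*sqrt(581)) (Y = 2/(-4 + sqrt(-20867 + (-30 - 19))) = 2/(-4 + sqrt(-20867 - 49)) = 2/(-4 + sqrt(-20916)) = 2/(-4 + 6*I*sqrt(581)) ≈ -0.00038219 - 0.013818*I)
(-31250 + Y)/(34099 - 946) = (-31250 + (-2/5233 - 3*I*sqrt(581)/5233))/(34099 - 946) = (-163531252/5233 - 3*I*sqrt(581)/5233)/33153 = (-163531252/5233 - 3*I*sqrt(581)/5233)*(1/33153) = -163531252/173489649 - I*sqrt(581)/57829883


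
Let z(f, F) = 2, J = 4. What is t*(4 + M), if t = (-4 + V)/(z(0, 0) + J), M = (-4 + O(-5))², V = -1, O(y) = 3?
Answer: -25/6 ≈ -4.1667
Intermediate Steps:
M = 1 (M = (-4 + 3)² = (-1)² = 1)
t = -⅚ (t = (-4 - 1)/(2 + 4) = -5/6 = -5*⅙ = -⅚ ≈ -0.83333)
t*(4 + M) = -5*(4 + 1)/6 = -⅚*5 = -25/6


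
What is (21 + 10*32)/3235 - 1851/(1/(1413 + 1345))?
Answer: -16514862289/3235 ≈ -5.1051e+6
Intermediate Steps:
(21 + 10*32)/3235 - 1851/(1/(1413 + 1345)) = (21 + 320)*(1/3235) - 1851/(1/2758) = 341*(1/3235) - 1851/1/2758 = 341/3235 - 1851*2758 = 341/3235 - 5105058 = -16514862289/3235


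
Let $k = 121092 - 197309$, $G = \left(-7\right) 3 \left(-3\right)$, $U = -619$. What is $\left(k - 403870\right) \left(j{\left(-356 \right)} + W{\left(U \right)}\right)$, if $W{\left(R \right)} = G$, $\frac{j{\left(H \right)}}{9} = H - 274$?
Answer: $2691847809$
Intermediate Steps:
$j{\left(H \right)} = -2466 + 9 H$ ($j{\left(H \right)} = 9 \left(H - 274\right) = 9 \left(-274 + H\right) = -2466 + 9 H$)
$G = 63$ ($G = \left(-21\right) \left(-3\right) = 63$)
$W{\left(R \right)} = 63$
$k = -76217$
$\left(k - 403870\right) \left(j{\left(-356 \right)} + W{\left(U \right)}\right) = \left(-76217 - 403870\right) \left(\left(-2466 + 9 \left(-356\right)\right) + 63\right) = - 480087 \left(\left(-2466 - 3204\right) + 63\right) = - 480087 \left(-5670 + 63\right) = \left(-480087\right) \left(-5607\right) = 2691847809$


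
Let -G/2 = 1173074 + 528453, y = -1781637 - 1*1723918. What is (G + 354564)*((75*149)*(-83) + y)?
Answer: 13514200049200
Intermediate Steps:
y = -3505555 (y = -1781637 - 1723918 = -3505555)
G = -3403054 (G = -2*(1173074 + 528453) = -2*1701527 = -3403054)
(G + 354564)*((75*149)*(-83) + y) = (-3403054 + 354564)*((75*149)*(-83) - 3505555) = -3048490*(11175*(-83) - 3505555) = -3048490*(-927525 - 3505555) = -3048490*(-4433080) = 13514200049200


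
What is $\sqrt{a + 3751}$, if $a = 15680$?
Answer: $3 \sqrt{2159} \approx 139.4$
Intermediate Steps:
$\sqrt{a + 3751} = \sqrt{15680 + 3751} = \sqrt{19431} = 3 \sqrt{2159}$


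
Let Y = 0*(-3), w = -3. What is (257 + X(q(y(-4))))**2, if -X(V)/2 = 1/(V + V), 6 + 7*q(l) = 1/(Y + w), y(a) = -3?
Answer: 24049216/361 ≈ 66618.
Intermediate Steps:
Y = 0
q(l) = -19/21 (q(l) = -6/7 + 1/(7*(0 - 3)) = -6/7 + (1/7)/(-3) = -6/7 + (1/7)*(-1/3) = -6/7 - 1/21 = -19/21)
X(V) = -1/V (X(V) = -2/(V + V) = -2*1/(2*V) = -1/V)
(257 + X(q(y(-4))))**2 = (257 - 1/(-19/21))**2 = (257 - 1*(-21/19))**2 = (257 + 21/19)**2 = (4904/19)**2 = 24049216/361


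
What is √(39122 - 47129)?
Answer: I*√8007 ≈ 89.482*I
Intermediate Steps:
√(39122 - 47129) = √(-8007) = I*√8007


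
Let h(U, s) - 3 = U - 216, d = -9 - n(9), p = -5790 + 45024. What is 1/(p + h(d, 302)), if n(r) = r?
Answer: 1/39003 ≈ 2.5639e-5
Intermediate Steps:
p = 39234
d = -18 (d = -9 - 1*9 = -9 - 9 = -18)
h(U, s) = -213 + U (h(U, s) = 3 + (U - 216) = 3 + (-216 + U) = -213 + U)
1/(p + h(d, 302)) = 1/(39234 + (-213 - 18)) = 1/(39234 - 231) = 1/39003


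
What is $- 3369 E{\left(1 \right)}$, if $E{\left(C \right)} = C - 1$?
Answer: $0$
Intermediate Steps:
$E{\left(C \right)} = -1 + C$ ($E{\left(C \right)} = C - 1 = -1 + C$)
$- 3369 E{\left(1 \right)} = - 3369 \left(-1 + 1\right) = \left(-3369\right) 0 = 0$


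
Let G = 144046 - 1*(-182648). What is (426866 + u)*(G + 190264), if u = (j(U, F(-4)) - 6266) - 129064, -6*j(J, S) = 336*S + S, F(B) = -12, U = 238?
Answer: 151060297180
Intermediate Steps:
j(J, S) = -337*S/6 (j(J, S) = -(336*S + S)/6 = -337*S/6)
G = 326694 (G = 144046 + 182648 = 326694)
u = -134656 (u = (-337/6*(-12) - 6266) - 129064 = (674 - 6266) - 129064 = -5592 - 129064 = -134656)
(426866 + u)*(G + 190264) = (426866 - 134656)*(326694 + 190264) = 292210*516958 = 151060297180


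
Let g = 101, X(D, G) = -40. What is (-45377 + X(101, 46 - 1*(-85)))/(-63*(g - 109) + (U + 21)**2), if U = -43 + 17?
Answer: -45417/529 ≈ -85.854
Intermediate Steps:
U = -26
(-45377 + X(101, 46 - 1*(-85)))/(-63*(g - 109) + (U + 21)**2) = (-45377 - 40)/(-63*(101 - 109) + (-26 + 21)**2) = -45417/(-63*(-8) + (-5)**2) = -45417/(504 + 25) = -45417/529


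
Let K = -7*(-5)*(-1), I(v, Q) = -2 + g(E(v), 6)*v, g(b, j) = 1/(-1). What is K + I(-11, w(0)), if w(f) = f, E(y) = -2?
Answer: -26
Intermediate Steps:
g(b, j) = -1
I(v, Q) = -2 - v
K = -35 (K = 35*(-1) = -35)
K + I(-11, w(0)) = -35 + (-2 - 1*(-11)) = -35 + (-2 + 11) = -35 + 9 = -26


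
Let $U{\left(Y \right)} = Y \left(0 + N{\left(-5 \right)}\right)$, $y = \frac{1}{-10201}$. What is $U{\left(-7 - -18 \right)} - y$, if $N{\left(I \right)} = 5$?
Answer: $\frac{561056}{10201} \approx 55.0$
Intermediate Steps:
$y = - \frac{1}{10201} \approx -9.803 \cdot 10^{-5}$
$U{\left(Y \right)} = 5 Y$ ($U{\left(Y \right)} = Y \left(0 + 5\right) = Y 5 = 5 Y$)
$U{\left(-7 - -18 \right)} - y = 5 \left(-7 - -18\right) - - \frac{1}{10201} = 5 \left(-7 + 18\right) + \frac{1}{10201} = 5 \cdot 11 + \frac{1}{10201} = 55 + \frac{1}{10201} = \frac{561056}{10201}$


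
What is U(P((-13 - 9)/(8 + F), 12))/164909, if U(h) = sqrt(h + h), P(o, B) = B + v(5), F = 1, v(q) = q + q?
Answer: 2*sqrt(11)/164909 ≈ 4.0224e-5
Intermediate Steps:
v(q) = 2*q
P(o, B) = 10 + B (P(o, B) = B + 2*5 = B + 10 = 10 + B)
U(h) = sqrt(2)*sqrt(h) (U(h) = sqrt(2*h) = sqrt(2)*sqrt(h))
U(P((-13 - 9)/(8 + F), 12))/164909 = (sqrt(2)*sqrt(10 + 12))/164909 = (sqrt(2)*sqrt(22))*(1/164909) = (2*sqrt(11))*(1/164909) = 2*sqrt(11)/164909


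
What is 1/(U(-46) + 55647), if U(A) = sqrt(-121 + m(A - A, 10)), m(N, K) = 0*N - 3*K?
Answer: 55647/3096588760 - I*sqrt(151)/3096588760 ≈ 1.797e-5 - 3.9683e-9*I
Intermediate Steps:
m(N, K) = -3*K (m(N, K) = 0 - 3*K = -3*K)
U(A) = I*sqrt(151) (U(A) = sqrt(-121 - 3*10) = sqrt(-121 - 30) = sqrt(-151) = I*sqrt(151))
1/(U(-46) + 55647) = 1/(I*sqrt(151) + 55647) = 1/(55647 + I*sqrt(151))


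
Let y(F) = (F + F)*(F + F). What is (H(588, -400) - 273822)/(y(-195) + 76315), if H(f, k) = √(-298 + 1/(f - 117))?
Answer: -273822/228415 + I*√66108147/107583465 ≈ -1.1988 + 7.5576e-5*I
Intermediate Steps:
y(F) = 4*F² (y(F) = (2*F)*(2*F) = 4*F²)
H(f, k) = √(-298 + 1/(-117 + f))
(H(588, -400) - 273822)/(y(-195) + 76315) = (√((34867 - 298*588)/(-117 + 588)) - 273822)/(4*(-195)² + 76315) = (√((34867 - 175224)/471) - 273822)/(4*38025 + 76315) = (√((1/471)*(-140357)) - 273822)/(152100 + 76315) = (√(-140357/471) - 273822)/228415 = (I*√66108147/471 - 273822)*(1/228415) = (-273822 + I*√66108147/471)*(1/228415) = -273822/228415 + I*√66108147/107583465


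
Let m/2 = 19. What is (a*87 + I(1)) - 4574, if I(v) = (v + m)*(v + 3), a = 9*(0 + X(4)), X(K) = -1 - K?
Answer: -8333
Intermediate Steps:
m = 38 (m = 2*19 = 38)
a = -45 (a = 9*(0 + (-1 - 1*4)) = 9*(0 + (-1 - 4)) = 9*(0 - 5) = 9*(-5) = -45)
I(v) = (3 + v)*(38 + v) (I(v) = (v + 38)*(v + 3) = (38 + v)*(3 + v) = (3 + v)*(38 + v))
(a*87 + I(1)) - 4574 = (-45*87 + (114 + 1² + 41*1)) - 4574 = (-3915 + (114 + 1 + 41)) - 4574 = (-3915 + 156) - 4574 = -3759 - 4574 = -8333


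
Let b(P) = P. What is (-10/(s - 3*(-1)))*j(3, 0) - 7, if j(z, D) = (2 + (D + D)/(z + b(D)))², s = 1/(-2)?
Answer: -23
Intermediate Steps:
s = -½ (s = 1*(-½) = -½ ≈ -0.50000)
j(z, D) = (2 + 2*D/(D + z))² (j(z, D) = (2 + (D + D)/(z + D))² = (2 + (2*D)/(D + z))² = (2 + 2*D/(D + z))²)
(-10/(s - 3*(-1)))*j(3, 0) - 7 = (-10/(-½ - 3*(-1)))*(4*(3 + 2*0)²/(0 + 3)²) - 7 = (-10/(-½ + 3))*(4*(3 + 0)²/3²) - 7 = (-10/5/2)*(4*(⅑)*3²) - 7 = (-10*⅖)*(4*(⅑)*9) - 7 = -4*4 - 7 = -16 - 7 = -23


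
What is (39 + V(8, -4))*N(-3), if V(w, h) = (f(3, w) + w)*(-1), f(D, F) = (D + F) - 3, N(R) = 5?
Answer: 115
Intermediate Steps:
f(D, F) = -3 + D + F
V(w, h) = -2*w (V(w, h) = ((-3 + 3 + w) + w)*(-1) = (w + w)*(-1) = (2*w)*(-1) = -2*w)
(39 + V(8, -4))*N(-3) = (39 - 2*8)*5 = (39 - 16)*5 = 23*5 = 115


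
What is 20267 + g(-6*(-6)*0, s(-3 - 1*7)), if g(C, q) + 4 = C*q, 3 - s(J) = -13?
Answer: 20263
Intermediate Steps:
s(J) = 16 (s(J) = 3 - 1*(-13) = 3 + 13 = 16)
g(C, q) = -4 + C*q
20267 + g(-6*(-6)*0, s(-3 - 1*7)) = 20267 + (-4 + (-6*(-6)*0)*16) = 20267 + (-4 + (36*0)*16) = 20267 + (-4 + 0*16) = 20267 + (-4 + 0) = 20267 - 4 = 20263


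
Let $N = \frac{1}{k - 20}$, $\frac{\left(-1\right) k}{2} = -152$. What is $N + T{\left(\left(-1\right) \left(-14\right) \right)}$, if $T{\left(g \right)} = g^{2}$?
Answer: $\frac{55665}{284} \approx 196.0$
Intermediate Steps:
$k = 304$ ($k = \left(-2\right) \left(-152\right) = 304$)
$N = \frac{1}{284}$ ($N = \frac{1}{304 - 20} = \frac{1}{284} \approx 0.0035211$)
$N + T{\left(\left(-1\right) \left(-14\right) \right)} = \frac{1}{284} + \left(\left(-1\right) \left(-14\right)\right)^{2} = \frac{1}{284} + 14^{2} = \frac{1}{284} + 196 = \frac{55665}{284}$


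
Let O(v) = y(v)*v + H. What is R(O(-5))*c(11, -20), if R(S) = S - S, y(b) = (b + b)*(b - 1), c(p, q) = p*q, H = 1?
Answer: 0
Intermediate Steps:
y(b) = 2*b*(-1 + b) (y(b) = (2*b)*(-1 + b) = 2*b*(-1 + b))
O(v) = 1 + 2*v²*(-1 + v) (O(v) = (2*v*(-1 + v))*v + 1 = 2*v²*(-1 + v) + 1 = 1 + 2*v²*(-1 + v))
R(S) = 0
R(O(-5))*c(11, -20) = 0*(11*(-20)) = 0*(-220) = 0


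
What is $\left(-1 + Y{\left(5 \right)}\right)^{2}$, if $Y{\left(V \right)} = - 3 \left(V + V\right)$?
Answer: $961$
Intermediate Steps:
$Y{\left(V \right)} = - 6 V$ ($Y{\left(V \right)} = - 3 \cdot 2 V = - 6 V$)
$\left(-1 + Y{\left(5 \right)}\right)^{2} = \left(-1 - 30\right)^{2} = \left(-31\right)^{2} = 961$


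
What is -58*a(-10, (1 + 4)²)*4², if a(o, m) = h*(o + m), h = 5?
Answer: -69600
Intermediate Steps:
a(o, m) = 5*m + 5*o (a(o, m) = 5*(o + m) = 5*(m + o) = 5*m + 5*o)
-58*a(-10, (1 + 4)²)*4² = -58*(5*(1 + 4)² + 5*(-10))*4² = -58*(5*5² - 50)*16 = -58*(5*25 - 50)*16 = -58*(125 - 50)*16 = -58*75*16 = -4350*16 = -69600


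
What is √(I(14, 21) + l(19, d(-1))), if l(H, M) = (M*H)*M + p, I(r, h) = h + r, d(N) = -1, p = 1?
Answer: √55 ≈ 7.4162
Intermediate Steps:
l(H, M) = 1 + H*M² (l(H, M) = (M*H)*M + 1 = (H*M)*M + 1 = H*M² + 1 = 1 + H*M²)
√(I(14, 21) + l(19, d(-1))) = √((21 + 14) + (1 + 19*(-1)²)) = √(35 + (1 + 19*1)) = √(35 + (1 + 19)) = √(35 + 20) = √55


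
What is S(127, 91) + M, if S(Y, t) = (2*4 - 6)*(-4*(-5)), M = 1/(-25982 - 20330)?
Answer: 1852479/46312 ≈ 40.000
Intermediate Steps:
M = -1/46312 (M = 1/(-46312) = -1/46312 ≈ -2.1593e-5)
S(Y, t) = 40 (S(Y, t) = (8 - 6)*20 = 2*20 = 40)
S(127, 91) + M = 40 - 1/46312 = 1852479/46312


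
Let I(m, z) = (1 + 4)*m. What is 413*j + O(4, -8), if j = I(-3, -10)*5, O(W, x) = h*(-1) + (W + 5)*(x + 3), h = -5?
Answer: -31015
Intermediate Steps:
O(W, x) = 5 + (3 + x)*(5 + W) (O(W, x) = -5*(-1) + (W + 5)*(x + 3) = 5 + (5 + W)*(3 + x) = 5 + (3 + x)*(5 + W))
I(m, z) = 5*m
j = -75 (j = (5*(-3))*5 = -15*5 = -75)
413*j + O(4, -8) = 413*(-75) + (20 + 3*4 + 5*(-8) + 4*(-8)) = -30975 + (20 + 12 - 40 - 32) = -30975 - 40 = -31015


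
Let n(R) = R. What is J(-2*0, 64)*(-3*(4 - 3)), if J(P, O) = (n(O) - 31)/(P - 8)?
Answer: 99/8 ≈ 12.375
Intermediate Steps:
J(P, O) = (-31 + O)/(-8 + P) (J(P, O) = (O - 31)/(P - 8) = (-31 + O)/(-8 + P))
J(-2*0, 64)*(-3*(4 - 3)) = ((-31 + 64)/(-8 - 2*0))*(-3*(4 - 3)) = (33/(-8 + 0))*(-3*1) = (33/(-8))*(-3) = -⅛*33*(-3) = -33/8*(-3) = 99/8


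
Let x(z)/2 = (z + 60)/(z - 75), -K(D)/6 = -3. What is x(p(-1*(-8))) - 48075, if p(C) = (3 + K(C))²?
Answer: -2932408/61 ≈ -48072.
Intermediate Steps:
K(D) = 18 (K(D) = -6*(-3) = 18)
p(C) = 441 (p(C) = (3 + 18)² = 21² = 441)
x(z) = 2*(60 + z)/(-75 + z) (x(z) = 2*((z + 60)/(z - 75)) = 2*((60 + z)/(-75 + z)) = 2*(60 + z)/(-75 + z))
x(p(-1*(-8))) - 48075 = 2*(60 + 441)/(-75 + 441) - 48075 = 2*501/366 - 48075 = 2*(1/366)*501 - 48075 = 167/61 - 48075 = -2932408/61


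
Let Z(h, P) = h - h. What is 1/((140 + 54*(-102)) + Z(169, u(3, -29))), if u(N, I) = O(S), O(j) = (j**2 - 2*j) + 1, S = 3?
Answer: -1/5368 ≈ -0.00018629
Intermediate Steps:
O(j) = 1 + j**2 - 2*j
u(N, I) = 4 (u(N, I) = 1 + 3**2 - 2*3 = 1 + 9 - 6 = 4)
Z(h, P) = 0
1/((140 + 54*(-102)) + Z(169, u(3, -29))) = 1/((140 + 54*(-102)) + 0) = 1/((140 - 5508) + 0) = 1/(-5368 + 0) = 1/(-5368) = -1/5368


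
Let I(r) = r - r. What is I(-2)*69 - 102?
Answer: -102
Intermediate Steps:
I(r) = 0
I(-2)*69 - 102 = 0*69 - 102 = 0 - 102 = -102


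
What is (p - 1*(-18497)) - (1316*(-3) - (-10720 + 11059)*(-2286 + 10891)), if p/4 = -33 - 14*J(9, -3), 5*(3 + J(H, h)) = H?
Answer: 14697376/5 ≈ 2.9395e+6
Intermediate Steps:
J(H, h) = -3 + H/5
p = -324/5 (p = 4*(-33 - 14*(-3 + (1/5)*9)) = 4*(-33 - 14*(-3 + 9/5)) = 4*(-33 - 14*(-6/5)) = 4*(-33 + 84/5) = 4*(-81/5) = -324/5 ≈ -64.800)
(p - 1*(-18497)) - (1316*(-3) - (-10720 + 11059)*(-2286 + 10891)) = (-324/5 - 1*(-18497)) - (1316*(-3) - (-10720 + 11059)*(-2286 + 10891)) = (-324/5 + 18497) - (-3948 - 339*8605) = 92161/5 - (-3948 - 1*2917095) = 92161/5 - (-3948 - 2917095) = 92161/5 - 1*(-2921043) = 92161/5 + 2921043 = 14697376/5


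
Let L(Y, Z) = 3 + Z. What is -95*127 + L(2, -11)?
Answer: -12073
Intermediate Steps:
-95*127 + L(2, -11) = -95*127 + (3 - 11) = -12065 - 8 = -12073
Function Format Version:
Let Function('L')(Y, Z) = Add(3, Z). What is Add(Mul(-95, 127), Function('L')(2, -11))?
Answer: -12073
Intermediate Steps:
Add(Mul(-95, 127), Function('L')(2, -11)) = Add(Mul(-95, 127), Add(3, -11)) = Add(-12065, -8) = -12073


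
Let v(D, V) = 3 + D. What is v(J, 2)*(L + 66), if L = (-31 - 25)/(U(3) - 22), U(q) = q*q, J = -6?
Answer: -2742/13 ≈ -210.92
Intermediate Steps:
U(q) = q**2
L = 56/13 (L = (-31 - 25)/(3**2 - 22) = -56/(9 - 22) = -56/(-13) = -56*(-1/13) = 56/13 ≈ 4.3077)
v(J, 2)*(L + 66) = (3 - 6)*(56/13 + 66) = -3*914/13 = -2742/13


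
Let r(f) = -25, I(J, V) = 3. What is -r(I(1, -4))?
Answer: 25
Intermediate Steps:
-r(I(1, -4)) = -1*(-25) = 25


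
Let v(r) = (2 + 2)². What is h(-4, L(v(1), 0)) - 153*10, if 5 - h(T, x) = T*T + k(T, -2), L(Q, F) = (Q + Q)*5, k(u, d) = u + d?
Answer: -1535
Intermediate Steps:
v(r) = 16 (v(r) = 4² = 16)
k(u, d) = d + u
L(Q, F) = 10*Q (L(Q, F) = (2*Q)*5 = 10*Q)
h(T, x) = 7 - T - T² (h(T, x) = 5 - (T*T + (-2 + T)) = 5 - (T² + (-2 + T)) = 5 - (-2 + T + T²) = 5 + (2 - T - T²) = 7 - T - T²)
h(-4, L(v(1), 0)) - 153*10 = (7 - 1*(-4) - 1*(-4)²) - 153*10 = (7 + 4 - 1*16) - 1530 = (7 + 4 - 16) - 1530 = -5 - 1530 = -1535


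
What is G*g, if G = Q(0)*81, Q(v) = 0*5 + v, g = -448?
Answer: 0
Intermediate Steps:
Q(v) = v (Q(v) = 0 + v = v)
G = 0 (G = 0*81 = 0)
G*g = 0*(-448) = 0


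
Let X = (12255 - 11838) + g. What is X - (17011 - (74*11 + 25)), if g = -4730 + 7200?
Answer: -13285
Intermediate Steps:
g = 2470
X = 2887 (X = (12255 - 11838) + 2470 = 417 + 2470 = 2887)
X - (17011 - (74*11 + 25)) = 2887 - (17011 - (74*11 + 25)) = 2887 - (17011 - (814 + 25)) = 2887 - (17011 - 1*839) = 2887 - (17011 - 839) = 2887 - 1*16172 = 2887 - 16172 = -13285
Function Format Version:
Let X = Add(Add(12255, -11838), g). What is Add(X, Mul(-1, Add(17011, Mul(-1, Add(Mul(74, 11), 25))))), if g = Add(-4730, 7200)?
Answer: -13285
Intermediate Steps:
g = 2470
X = 2887 (X = Add(Add(12255, -11838), 2470) = Add(417, 2470) = 2887)
Add(X, Mul(-1, Add(17011, Mul(-1, Add(Mul(74, 11), 25))))) = Add(2887, Mul(-1, Add(17011, Mul(-1, Add(Mul(74, 11), 25))))) = Add(2887, Mul(-1, Add(17011, Mul(-1, Add(814, 25))))) = Add(2887, Mul(-1, Add(17011, Mul(-1, 839)))) = Add(2887, Mul(-1, Add(17011, -839))) = Add(2887, Mul(-1, 16172)) = Add(2887, -16172) = -13285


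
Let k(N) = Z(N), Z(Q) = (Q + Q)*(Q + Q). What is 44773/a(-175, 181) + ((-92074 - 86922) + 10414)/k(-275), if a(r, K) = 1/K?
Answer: 1225716756959/151250 ≈ 8.1039e+6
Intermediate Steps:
Z(Q) = 4*Q² (Z(Q) = (2*Q)*(2*Q) = 4*Q²)
k(N) = 4*N²
44773/a(-175, 181) + ((-92074 - 86922) + 10414)/k(-275) = 44773/(1/181) + ((-92074 - 86922) + 10414)/((4*(-275)²)) = 44773/(1/181) + (-178996 + 10414)/((4*75625)) = 44773*181 - 168582/302500 = 8103913 - 168582*1/302500 = 8103913 - 84291/151250 = 1225716756959/151250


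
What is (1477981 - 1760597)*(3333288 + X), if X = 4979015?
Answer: -2349189824648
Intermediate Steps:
(1477981 - 1760597)*(3333288 + X) = (1477981 - 1760597)*(3333288 + 4979015) = -282616*8312303 = -2349189824648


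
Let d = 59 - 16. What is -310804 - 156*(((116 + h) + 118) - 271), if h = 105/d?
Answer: -13132756/43 ≈ -3.0541e+5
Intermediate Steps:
d = 43
h = 105/43 ≈ 2.4419
-310804 - 156*(((116 + h) + 118) - 271) = -310804 - 156*(((116 + 105/43) + 118) - 271) = -310804 - 156*((5093/43 + 118) - 271) = -310804 - 156*(10167/43 - 271) = -310804 - 156*(-1486/43) = -310804 + 231816/43 = -13132756/43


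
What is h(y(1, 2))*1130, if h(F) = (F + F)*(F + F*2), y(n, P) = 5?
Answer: 169500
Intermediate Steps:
h(F) = 6*F**2 (h(F) = (2*F)*(F + 2*F) = (2*F)*(3*F) = 6*F**2)
h(y(1, 2))*1130 = (6*5**2)*1130 = (6*25)*1130 = 150*1130 = 169500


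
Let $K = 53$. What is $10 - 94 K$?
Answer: $-4972$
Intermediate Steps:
$10 - 94 K = 10 - 4982 = -4972$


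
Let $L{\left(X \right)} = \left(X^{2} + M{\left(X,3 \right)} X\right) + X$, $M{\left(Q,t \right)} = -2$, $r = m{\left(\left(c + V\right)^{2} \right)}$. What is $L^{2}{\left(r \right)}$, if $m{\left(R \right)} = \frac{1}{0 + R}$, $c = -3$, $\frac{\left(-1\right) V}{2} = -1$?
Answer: $0$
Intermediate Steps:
$V = 2$ ($V = \left(-2\right) \left(-1\right) = 2$)
$m{\left(R \right)} = \frac{1}{R}$
$r = 1$ ($r = \frac{1}{\left(-3 + 2\right)^{2}} = \frac{1}{\left(-1\right)^{2}} = 1^{-1} = 1$)
$L{\left(X \right)} = X^{2} - X$ ($L{\left(X \right)} = \left(X^{2} - 2 X\right) + X = X^{2} - X$)
$L^{2}{\left(r \right)} = \left(1 \left(-1 + 1\right)\right)^{2} = \left(1 \cdot 0\right)^{2} = 0^{2} = 0$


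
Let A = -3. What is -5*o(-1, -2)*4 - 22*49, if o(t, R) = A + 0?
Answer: -1018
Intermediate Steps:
o(t, R) = -3 (o(t, R) = -3 + 0 = -3)
-5*o(-1, -2)*4 - 22*49 = -5*(-3)*4 - 22*49 = 15*4 - 1078 = 60 - 1078 = -1018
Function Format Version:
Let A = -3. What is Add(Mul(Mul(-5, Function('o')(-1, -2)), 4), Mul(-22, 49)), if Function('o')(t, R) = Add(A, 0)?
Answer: -1018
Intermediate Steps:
Function('o')(t, R) = -3 (Function('o')(t, R) = Add(-3, 0) = -3)
Add(Mul(Mul(-5, Function('o')(-1, -2)), 4), Mul(-22, 49)) = Add(Mul(Mul(-5, -3), 4), Mul(-22, 49)) = Add(Mul(15, 4), -1078) = Add(60, -1078) = -1018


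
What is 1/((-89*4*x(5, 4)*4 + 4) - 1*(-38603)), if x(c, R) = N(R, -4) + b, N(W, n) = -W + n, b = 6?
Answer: 1/41455 ≈ 2.4123e-5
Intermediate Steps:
N(W, n) = n - W
x(c, R) = 2 - R (x(c, R) = (-4 - R) + 6 = 2 - R)
1/((-89*4*x(5, 4)*4 + 4) - 1*(-38603)) = 1/((-89*4*(2 - 1*4)*4 + 4) - 1*(-38603)) = 1/((-89*4*(2 - 4)*4 + 4) + 38603) = 1/((-89*4*(-2)*4 + 4) + 38603) = 1/((-(-712)*4 + 4) + 38603) = 1/((-89*(-32) + 4) + 38603) = 1/((2848 + 4) + 38603) = 1/(2852 + 38603) = 1/41455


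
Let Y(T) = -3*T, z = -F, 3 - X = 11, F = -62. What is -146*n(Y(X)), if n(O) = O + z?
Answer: -12556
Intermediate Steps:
X = -8 (X = 3 - 1*11 = 3 - 11 = -8)
z = 62 (z = -1*(-62) = 62)
n(O) = 62 + O (n(O) = O + 62 = 62 + O)
-146*n(Y(X)) = -146*(62 - 3*(-8)) = -146*(62 + 24) = -146*86 = -12556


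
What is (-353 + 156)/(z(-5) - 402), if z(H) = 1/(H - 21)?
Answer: 5122/10453 ≈ 0.49000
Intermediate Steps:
z(H) = 1/(-21 + H)
(-353 + 156)/(z(-5) - 402) = (-353 + 156)/(1/(-21 - 5) - 402) = -197/(1/(-26) - 402) = -197/(-1/26 - 402) = -197/(-10453/26) = -197*(-26/10453) = 5122/10453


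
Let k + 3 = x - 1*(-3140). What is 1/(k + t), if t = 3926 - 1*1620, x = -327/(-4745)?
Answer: 4745/25827362 ≈ 0.00018372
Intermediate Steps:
x = 327/4745 (x = -327*(-1/4745) = 327/4745 ≈ 0.068915)
k = 14885392/4745 (k = -3 + (327/4745 - 1*(-3140)) = -3 + (327/4745 + 3140) = -3 + 14899627/4745 = 14885392/4745 ≈ 3137.1)
t = 2306 (t = 3926 - 1620 = 2306)
1/(k + t) = 1/(14885392/4745 + 2306) = 1/(25827362/4745) = 4745/25827362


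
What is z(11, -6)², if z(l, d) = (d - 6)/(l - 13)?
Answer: 36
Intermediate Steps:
z(l, d) = (-6 + d)/(-13 + l)
z(11, -6)² = ((-6 - 6)/(-13 + 11))² = (-12/(-2))² = (-½*(-12))² = 6² = 36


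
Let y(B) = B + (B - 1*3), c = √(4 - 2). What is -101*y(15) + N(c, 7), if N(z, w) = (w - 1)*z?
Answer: -2727 + 6*√2 ≈ -2718.5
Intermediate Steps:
c = √2 ≈ 1.4142
N(z, w) = z*(-1 + w) (N(z, w) = (-1 + w)*z = z*(-1 + w))
y(B) = -3 + 2*B (y(B) = B + (B - 3) = B + (-3 + B) = -3 + 2*B)
-101*y(15) + N(c, 7) = -101*(-3 + 2*15) + √2*(-1 + 7) = -101*(-3 + 30) + √2*6 = -101*27 + 6*√2 = -2727 + 6*√2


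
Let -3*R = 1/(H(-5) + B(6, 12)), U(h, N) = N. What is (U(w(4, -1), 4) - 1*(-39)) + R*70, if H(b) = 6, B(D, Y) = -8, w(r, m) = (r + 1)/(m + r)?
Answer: 164/3 ≈ 54.667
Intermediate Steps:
w(r, m) = (1 + r)/(m + r)
R = 1/6 (R = -1/(3*(6 - 8)) = -1/3/(-2) = -1/3*(-1/2) = 1/6 ≈ 0.16667)
(U(w(4, -1), 4) - 1*(-39)) + R*70 = (4 - 1*(-39)) + (1/6)*70 = (4 + 39) + 35/3 = 43 + 35/3 = 164/3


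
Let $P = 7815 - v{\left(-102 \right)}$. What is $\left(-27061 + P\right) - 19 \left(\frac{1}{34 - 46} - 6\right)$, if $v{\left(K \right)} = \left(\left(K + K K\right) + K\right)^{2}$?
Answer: $- \frac{1248709565}{12} \approx -1.0406 \cdot 10^{8}$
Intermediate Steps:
$v{\left(K \right)} = \left(K^{2} + 2 K\right)^{2}$ ($v{\left(K \right)} = \left(\left(K + K^{2}\right) + K\right)^{2} = \left(K^{2} + 2 K\right)^{2}$)
$P = -104032185$ ($P = 7815 - \left(-102\right)^{2} \left(2 - 102\right)^{2} = 7815 - 10404 \left(-100\right)^{2} = 7815 - 10404 \cdot 10000 = 7815 - 104040000 = -104032185$)
$\left(-27061 + P\right) - 19 \left(\frac{1}{34 - 46} - 6\right) = \left(-27061 - 104032185\right) - 19 \left(\frac{1}{34 - 46} - 6\right) = -104059246 - 19 \left(\frac{1}{-12} - 6\right) = -104059246 - 19 \left(- \frac{1}{12} - 6\right) = -104059246 - - \frac{1387}{12} = -104059246 + \frac{1387}{12} = - \frac{1248709565}{12}$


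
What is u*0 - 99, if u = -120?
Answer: -99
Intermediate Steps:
u*0 - 99 = -120*0 - 99 = 0 - 99 = -99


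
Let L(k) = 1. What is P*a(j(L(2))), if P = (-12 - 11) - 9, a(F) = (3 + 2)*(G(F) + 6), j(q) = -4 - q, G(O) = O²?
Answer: -4960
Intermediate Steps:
a(F) = 30 + 5*F² (a(F) = (3 + 2)*(F² + 6) = 5*(6 + F²) = 30 + 5*F²)
P = -32 (P = -23 - 9 = -32)
P*a(j(L(2))) = -32*(30 + 5*(-4 - 1*1)²) = -32*(30 + 5*(-4 - 1)²) = -32*(30 + 5*(-5)²) = -32*(30 + 5*25) = -32*(30 + 125) = -32*155 = -4960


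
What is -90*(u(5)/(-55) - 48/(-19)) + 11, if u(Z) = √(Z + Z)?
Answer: -4111/19 + 18*√10/11 ≈ -211.19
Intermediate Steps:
u(Z) = √2*√Z (u(Z) = √(2*Z) = √2*√Z)
-90*(u(5)/(-55) - 48/(-19)) + 11 = -90*((√2*√5)/(-55) - 48/(-19)) + 11 = -90*(√10*(-1/55) - 48*(-1/19)) + 11 = -90*(-√10/55 + 48/19) + 11 = -90*(48/19 - √10/55) + 11 = (-4320/19 + 18*√10/11) + 11 = -4111/19 + 18*√10/11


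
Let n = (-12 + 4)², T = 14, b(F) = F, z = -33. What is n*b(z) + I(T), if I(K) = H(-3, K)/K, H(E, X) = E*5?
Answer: -29583/14 ≈ -2113.1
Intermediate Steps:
H(E, X) = 5*E
n = 64 (n = (-8)² = 64)
I(K) = -15/K (I(K) = (5*(-3))/K = -15/K)
n*b(z) + I(T) = 64*(-33) - 15/14 = -2112 - 15*1/14 = -2112 - 15/14 = -29583/14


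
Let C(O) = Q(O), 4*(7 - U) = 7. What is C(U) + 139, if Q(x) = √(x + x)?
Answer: 139 + √42/2 ≈ 142.24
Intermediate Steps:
U = 21/4 (U = 7 - ¼*7 = 7 - 7/4 = 21/4 ≈ 5.2500)
Q(x) = √2*√x (Q(x) = √(2*x) = √2*√x)
C(O) = √2*√O
C(U) + 139 = √2*√(21/4) + 139 = √2*(√21/2) + 139 = √42/2 + 139 = 139 + √42/2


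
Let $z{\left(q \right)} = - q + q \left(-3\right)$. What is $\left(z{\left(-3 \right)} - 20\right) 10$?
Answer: $-80$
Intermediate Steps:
$z{\left(q \right)} = - 4 q$ ($z{\left(q \right)} = - q - 3 q = - 4 q$)
$\left(z{\left(-3 \right)} - 20\right) 10 = \left(\left(-4\right) \left(-3\right) - 20\right) 10 = \left(12 - 20\right) 10 = \left(-8\right) 10 = -80$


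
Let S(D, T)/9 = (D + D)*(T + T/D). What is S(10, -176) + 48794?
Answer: 13946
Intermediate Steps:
S(D, T) = 18*D*(T + T/D) (S(D, T) = 9*((D + D)*(T + T/D)) = 9*((2*D)*(T + T/D)) = 9*(2*D*(T + T/D)) = 18*D*(T + T/D))
S(10, -176) + 48794 = 18*(-176)*(1 + 10) + 48794 = 18*(-176)*11 + 48794 = -34848 + 48794 = 13946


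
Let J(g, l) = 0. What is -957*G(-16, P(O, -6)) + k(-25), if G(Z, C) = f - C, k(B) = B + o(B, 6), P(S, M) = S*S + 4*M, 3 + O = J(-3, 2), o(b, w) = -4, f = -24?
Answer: 8584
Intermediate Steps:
O = -3 (O = -3 + 0 = -3)
P(S, M) = S² + 4*M
k(B) = -4 + B (k(B) = B - 4 = -4 + B)
G(Z, C) = -24 - C
-957*G(-16, P(O, -6)) + k(-25) = -957*(-24 - ((-3)² + 4*(-6))) + (-4 - 25) = -957*(-24 - (9 - 24)) - 29 = -957*(-24 - 1*(-15)) - 29 = -957*(-24 + 15) - 29 = -957*(-9) - 29 = 8613 - 29 = 8584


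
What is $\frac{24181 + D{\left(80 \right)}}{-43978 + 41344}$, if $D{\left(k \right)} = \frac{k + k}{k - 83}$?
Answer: $- \frac{72383}{7902} \approx -9.1601$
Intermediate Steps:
$D{\left(k \right)} = \frac{2 k}{-83 + k}$
$\frac{24181 + D{\left(80 \right)}}{-43978 + 41344} = \frac{24181 + 2 \cdot 80 \frac{1}{-83 + 80}}{-43978 + 41344} = \frac{24181 + 2 \cdot 80 \frac{1}{-3}}{-2634} = \left(24181 + 2 \cdot 80 \left(- \frac{1}{3}\right)\right) \left(- \frac{1}{2634}\right) = \left(24181 - \frac{160}{3}\right) \left(- \frac{1}{2634}\right) = \frac{72383}{3} \left(- \frac{1}{2634}\right) = - \frac{72383}{7902}$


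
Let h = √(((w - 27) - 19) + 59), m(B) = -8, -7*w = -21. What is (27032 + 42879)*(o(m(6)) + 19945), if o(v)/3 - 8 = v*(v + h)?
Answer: 1402764215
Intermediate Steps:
w = 3 (w = -⅐*(-21) = 3)
h = 4 (h = √(((3 - 27) - 19) + 59) = √((-24 - 19) + 59) = √(-43 + 59) = √16 = 4)
o(v) = 24 + 3*v*(4 + v) (o(v) = 24 + 3*(v*(v + 4)) = 24 + 3*(v*(4 + v)) = 24 + 3*v*(4 + v))
(27032 + 42879)*(o(m(6)) + 19945) = (27032 + 42879)*((24 + 3*(-8)² + 12*(-8)) + 19945) = 69911*((24 + 3*64 - 96) + 19945) = 69911*((24 + 192 - 96) + 19945) = 69911*(120 + 19945) = 69911*20065 = 1402764215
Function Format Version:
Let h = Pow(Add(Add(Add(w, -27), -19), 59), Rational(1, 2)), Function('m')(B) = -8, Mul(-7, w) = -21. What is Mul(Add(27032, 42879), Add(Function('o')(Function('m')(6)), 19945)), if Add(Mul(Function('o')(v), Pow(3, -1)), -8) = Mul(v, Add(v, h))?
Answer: 1402764215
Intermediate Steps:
w = 3 (w = Mul(Rational(-1, 7), -21) = 3)
h = 4 (h = Pow(Add(Add(Add(3, -27), -19), 59), Rational(1, 2)) = Pow(Add(Add(-24, -19), 59), Rational(1, 2)) = Pow(Add(-43, 59), Rational(1, 2)) = Pow(16, Rational(1, 2)) = 4)
Function('o')(v) = Add(24, Mul(3, v, Add(4, v))) (Function('o')(v) = Add(24, Mul(3, Mul(v, Add(v, 4)))) = Add(24, Mul(3, Mul(v, Add(4, v)))) = Add(24, Mul(3, v, Add(4, v))))
Mul(Add(27032, 42879), Add(Function('o')(Function('m')(6)), 19945)) = Mul(Add(27032, 42879), Add(Add(24, Mul(3, Pow(-8, 2)), Mul(12, -8)), 19945)) = Mul(69911, Add(Add(24, Mul(3, 64), -96), 19945)) = Mul(69911, Add(Add(24, 192, -96), 19945)) = Mul(69911, Add(120, 19945)) = Mul(69911, 20065) = 1402764215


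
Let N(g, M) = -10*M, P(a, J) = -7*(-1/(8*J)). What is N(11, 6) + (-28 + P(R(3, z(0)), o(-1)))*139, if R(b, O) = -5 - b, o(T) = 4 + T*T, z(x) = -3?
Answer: -157107/40 ≈ -3927.7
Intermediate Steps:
o(T) = 4 + T²
P(a, J) = 7/(8*J) (P(a, J) = -(-7)/(8*J) = 7/(8*J))
N(11, 6) + (-28 + P(R(3, z(0)), o(-1)))*139 = -10*6 + (-28 + 7/(8*(4 + (-1)²)))*139 = -60 + (-28 + 7/(8*(4 + 1)))*139 = -60 + (-28 + (7/8)/5)*139 = -60 + (-28 + (7/8)*(⅕))*139 = -60 + (-28 + 7/40)*139 = -60 - 1113/40*139 = -60 - 154707/40 = -157107/40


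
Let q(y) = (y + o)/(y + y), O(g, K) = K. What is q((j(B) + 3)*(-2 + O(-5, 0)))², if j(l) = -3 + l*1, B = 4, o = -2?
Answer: 25/64 ≈ 0.39063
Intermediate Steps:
j(l) = -3 + l
q(y) = (-2 + y)/(2*y) (q(y) = (y - 2)/(y + y) = (-2 + y)/((2*y)) = (-2 + y)*(1/(2*y)) = (-2 + y)/(2*y))
q((j(B) + 3)*(-2 + O(-5, 0)))² = ((-2 + ((-3 + 4) + 3)*(-2 + 0))/(2*((((-3 + 4) + 3)*(-2 + 0)))))² = ((-2 + (1 + 3)*(-2))/(2*(((1 + 3)*(-2)))))² = ((-2 + 4*(-2))/(2*((4*(-2)))))² = ((½)*(-2 - 8)/(-8))² = ((½)*(-⅛)*(-10))² = (5/8)² = 25/64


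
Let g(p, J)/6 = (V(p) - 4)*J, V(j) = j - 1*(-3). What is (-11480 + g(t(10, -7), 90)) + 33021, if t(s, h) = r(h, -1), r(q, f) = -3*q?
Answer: 32341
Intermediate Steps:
V(j) = 3 + j (V(j) = j + 3 = 3 + j)
t(s, h) = -3*h
g(p, J) = 6*J*(-1 + p) (g(p, J) = 6*(((3 + p) - 4)*J) = 6*((-1 + p)*J) = 6*(J*(-1 + p)) = 6*J*(-1 + p))
(-11480 + g(t(10, -7), 90)) + 33021 = (-11480 + 6*90*(-1 - 3*(-7))) + 33021 = (-11480 + 6*90*(-1 + 21)) + 33021 = (-11480 + 6*90*20) + 33021 = (-11480 + 10800) + 33021 = -680 + 33021 = 32341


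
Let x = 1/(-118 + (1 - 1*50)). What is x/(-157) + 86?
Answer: 2254835/26219 ≈ 86.000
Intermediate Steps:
x = -1/167 (x = 1/(-118 + (1 - 50)) = 1/(-118 - 49) = 1/(-167) = -1/167 ≈ -0.0059880)
x/(-157) + 86 = -1/167/(-157) + 86 = -1/157*(-1/167) + 86 = 1/26219 + 86 = 2254835/26219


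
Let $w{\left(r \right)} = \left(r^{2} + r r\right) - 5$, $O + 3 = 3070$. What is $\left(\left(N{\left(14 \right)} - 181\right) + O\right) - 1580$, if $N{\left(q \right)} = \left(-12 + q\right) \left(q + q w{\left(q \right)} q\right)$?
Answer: $153038$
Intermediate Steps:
$O = 3067$ ($O = -3 + 3070 = 3067$)
$w{\left(r \right)} = -5 + 2 r^{2}$ ($w{\left(r \right)} = \left(r^{2} + r^{2}\right) - 5 = 2 r^{2} - 5 = -5 + 2 r^{2}$)
$N{\left(q \right)} = \left(-12 + q\right) \left(q + q^{2} \left(-5 + 2 q^{2}\right)\right)$ ($N{\left(q \right)} = \left(-12 + q\right) \left(q + q \left(-5 + 2 q^{2}\right) q\right) = \left(-12 + q\right) \left(q + q^{2} \left(-5 + 2 q^{2}\right)\right)$)
$\left(\left(N{\left(14 \right)} - 181\right) + O\right) - 1580 = \left(\left(14 \left(-12 - 24 \cdot 14^{3} - 5 \cdot 14^{2} + 2 \cdot 14^{4} + 61 \cdot 14\right) - 181\right) + 3067\right) - 1580 = \left(\left(14 \left(-12 - 65856 - 980 + 2 \cdot 38416 + 854\right) - 181\right) + 3067\right) - 1580 = \left(\left(14 \left(-12 - 65856 - 980 + 76832 + 854\right) - 181\right) + 3067\right) - 1580 = \left(\left(14 \cdot 10838 - 181\right) + 3067\right) - 1580 = \left(\left(151732 - 181\right) + 3067\right) - 1580 = \left(151551 + 3067\right) - 1580 = 154618 - 1580 = 153038$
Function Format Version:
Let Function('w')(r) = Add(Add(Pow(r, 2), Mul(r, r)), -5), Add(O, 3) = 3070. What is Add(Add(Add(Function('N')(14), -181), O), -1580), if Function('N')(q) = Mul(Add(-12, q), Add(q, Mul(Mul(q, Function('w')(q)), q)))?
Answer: 153038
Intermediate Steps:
O = 3067 (O = Add(-3, 3070) = 3067)
Function('w')(r) = Add(-5, Mul(2, Pow(r, 2))) (Function('w')(r) = Add(Add(Pow(r, 2), Pow(r, 2)), -5) = Add(Mul(2, Pow(r, 2)), -5) = Add(-5, Mul(2, Pow(r, 2))))
Function('N')(q) = Mul(Add(-12, q), Add(q, Mul(Pow(q, 2), Add(-5, Mul(2, Pow(q, 2)))))) (Function('N')(q) = Mul(Add(-12, q), Add(q, Mul(Mul(q, Add(-5, Mul(2, Pow(q, 2)))), q))) = Mul(Add(-12, q), Add(q, Mul(Pow(q, 2), Add(-5, Mul(2, Pow(q, 2)))))))
Add(Add(Add(Function('N')(14), -181), O), -1580) = Add(Add(Add(Mul(14, Add(-12, Mul(-24, Pow(14, 3)), Mul(-5, Pow(14, 2)), Mul(2, Pow(14, 4)), Mul(61, 14))), -181), 3067), -1580) = Add(Add(Add(Mul(14, Add(-12, Mul(-24, 2744), Mul(-5, 196), Mul(2, 38416), 854)), -181), 3067), -1580) = Add(Add(Add(Mul(14, Add(-12, -65856, -980, 76832, 854)), -181), 3067), -1580) = Add(Add(Add(Mul(14, 10838), -181), 3067), -1580) = Add(Add(Add(151732, -181), 3067), -1580) = Add(Add(151551, 3067), -1580) = Add(154618, -1580) = 153038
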